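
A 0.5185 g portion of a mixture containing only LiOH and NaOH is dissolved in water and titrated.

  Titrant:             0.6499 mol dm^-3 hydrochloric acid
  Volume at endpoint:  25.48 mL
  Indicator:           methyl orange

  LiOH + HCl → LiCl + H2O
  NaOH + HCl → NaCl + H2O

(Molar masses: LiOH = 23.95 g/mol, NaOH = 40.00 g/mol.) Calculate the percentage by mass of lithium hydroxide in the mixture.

41.41 %

n(HCl) = 0.02548 × 0.6499 = 0.01656 mol
Let x = n(LiOH), y = n(NaOH).
Titrant: 1x + 1y = 0.01656;  mass: 23.95x + 40.00y = 0.5185
Solving, x = 8.964 × 10^-3 mol, y = 7.595 × 10^-3 mol
mass of LiOH = 8.964 × 10^-3 × 23.95 = 0.2147 g
% LiOH = 0.2147 / 0.5185 × 100 = 41.41 %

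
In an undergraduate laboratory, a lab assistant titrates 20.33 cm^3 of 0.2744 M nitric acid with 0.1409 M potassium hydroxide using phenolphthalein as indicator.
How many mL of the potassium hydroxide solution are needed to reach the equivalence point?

HNO3 + KOH → KNO3 + H2O
n(HNO3) = 0.02033 L × 0.2744 mol/L = 5.579 × 10^-3 mol
n(KOH) = 5.579 × 10^-3 mol (1:1 stoichiometry)
V(KOH) = 5.579 × 10^-3 mol / 0.1409 mol/L = 0.03959 L = 39.59 mL

39.59 mL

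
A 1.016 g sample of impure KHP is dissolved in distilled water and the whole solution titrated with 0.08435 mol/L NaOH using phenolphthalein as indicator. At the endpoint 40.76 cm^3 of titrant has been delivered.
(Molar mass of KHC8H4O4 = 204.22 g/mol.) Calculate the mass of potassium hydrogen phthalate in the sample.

0.7021 g

KHC8H4O4 + NaOH → KNaC8H4O4 + H2O
n(NaOH) = 0.04076 L × 0.08435 mol/L = 3.438 × 10^-3 mol
n(KHC8H4O4) = 3.438 × 10^-3 mol (1:1 ratio)
mass of KHC8H4O4 = 3.438 × 10^-3 × 204.22 g/mol = 0.7021 g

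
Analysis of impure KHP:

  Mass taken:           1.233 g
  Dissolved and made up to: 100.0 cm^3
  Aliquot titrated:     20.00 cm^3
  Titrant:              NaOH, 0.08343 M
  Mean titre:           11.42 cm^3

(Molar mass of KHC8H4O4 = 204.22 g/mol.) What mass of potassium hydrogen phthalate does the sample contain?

0.9729 g

KHC8H4O4 + NaOH → KNaC8H4O4 + H2O
n(NaOH) per titration = 0.01142 × 0.08343 = 9.528 × 10^-4 mol
n(KHC8H4O4) in each aliquot = 9.528 × 10^-4 mol (1:1 ratio)
n(KHC8H4O4) in the whole flask = 9.528 × 10^-4 × 100.0/20.00 = 4.764 × 10^-3 mol
mass of KHC8H4O4 = 4.764 × 10^-3 × 204.22 = 0.9729 g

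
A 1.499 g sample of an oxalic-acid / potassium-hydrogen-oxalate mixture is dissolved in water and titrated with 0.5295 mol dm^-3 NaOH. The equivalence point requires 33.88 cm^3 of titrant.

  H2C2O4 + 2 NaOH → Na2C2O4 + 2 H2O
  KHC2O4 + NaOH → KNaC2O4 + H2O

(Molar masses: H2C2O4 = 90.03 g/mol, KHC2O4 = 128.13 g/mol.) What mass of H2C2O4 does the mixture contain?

0.4331 g

n(NaOH) = 0.03388 × 0.5295 = 0.01794 mol
Let x = n(H2C2O4), y = n(KHC2O4).
Titrant: 2x + 1y = 0.01794;  mass: 90.03x + 128.13y = 1.499
Solving, x = 4.810 × 10^-3 mol, y = 8.319 × 10^-3 mol
mass of H2C2O4 = 4.810 × 10^-3 × 90.03 = 0.4331 g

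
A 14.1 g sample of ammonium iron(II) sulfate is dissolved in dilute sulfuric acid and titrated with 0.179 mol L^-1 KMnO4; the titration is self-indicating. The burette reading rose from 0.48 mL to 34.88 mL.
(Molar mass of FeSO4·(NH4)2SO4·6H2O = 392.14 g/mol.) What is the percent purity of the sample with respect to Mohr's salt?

85.6 %

MnO4^- + 5 Fe^2+ + 8 H^+ → Mn^2+ + 5 Fe^3+ + 4 H2O
n(KMnO4) = 0.0344 L × 0.179 mol/L = 6.16 × 10^-3 mol
From the 5:1 ratio, n(FeSO4·(NH4)2SO4·6H2O) = 5/1 × 6.16 × 10^-3 = 0.0308 mol
mass of FeSO4·(NH4)2SO4·6H2O = 0.0308 × 392.14 g/mol = 12.1 g
% FeSO4·(NH4)2SO4·6H2O = 12.1 / 14.1 × 100 = 85.6 %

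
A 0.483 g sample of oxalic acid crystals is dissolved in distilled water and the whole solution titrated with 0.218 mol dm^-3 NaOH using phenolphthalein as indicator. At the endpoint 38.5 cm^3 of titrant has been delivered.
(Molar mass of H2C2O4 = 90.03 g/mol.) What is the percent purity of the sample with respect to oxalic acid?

H2C2O4 + 2 NaOH → Na2C2O4 + 2 H2O
n(NaOH) = 0.0385 L × 0.218 mol/L = 8.39 × 10^-3 mol
From the 1:2 ratio, n(H2C2O4) = 1/2 × 8.39 × 10^-3 = 4.20 × 10^-3 mol
mass of H2C2O4 = 4.20 × 10^-3 × 90.03 g/mol = 0.378 g
% H2C2O4 = 0.378 / 0.483 × 100 = 78.2 %

78.2 %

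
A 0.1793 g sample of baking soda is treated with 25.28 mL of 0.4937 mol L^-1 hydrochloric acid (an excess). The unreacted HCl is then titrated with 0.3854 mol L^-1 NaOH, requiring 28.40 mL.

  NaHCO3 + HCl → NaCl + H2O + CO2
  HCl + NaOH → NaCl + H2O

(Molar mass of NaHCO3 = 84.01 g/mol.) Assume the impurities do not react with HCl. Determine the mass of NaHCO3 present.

0.1290 g

n(HCl) added = 0.02528 × 0.4937 = 0.01248 mol
n(NaOH) used in back-titration = 0.02840 × 0.3854 = 0.01095 mol
n(HCl) left over = 0.01095 mol (1:1 ratio)
n(HCl) consumed by analyte = 0.01248 − 0.01095 = 1.535 × 10^-3 mol
n(NaHCO3) = 1.535 × 10^-3 mol (1:1 ratio)
mass of NaHCO3 = 1.535 × 10^-3 × 84.01 = 0.1290 g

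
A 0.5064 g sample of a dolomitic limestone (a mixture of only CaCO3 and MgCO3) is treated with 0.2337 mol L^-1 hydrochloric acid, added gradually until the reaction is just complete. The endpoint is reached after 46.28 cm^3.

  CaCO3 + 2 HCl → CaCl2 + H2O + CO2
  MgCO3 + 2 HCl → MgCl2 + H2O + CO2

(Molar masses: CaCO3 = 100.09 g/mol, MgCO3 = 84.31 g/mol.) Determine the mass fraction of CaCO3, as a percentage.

63.21 %

n(HCl) = 0.04628 × 0.2337 = 0.01082 mol
Let x = n(CaCO3), y = n(MgCO3).
Titrant: 2x + 2y = 0.01082;  mass: 100.09x + 84.31y = 0.5064
Solving, x = 3.198 × 10^-3 mol, y = 2.210 × 10^-3 mol
mass of CaCO3 = 3.198 × 10^-3 × 100.09 = 0.3201 g
% CaCO3 = 0.3201 / 0.5064 × 100 = 63.21 %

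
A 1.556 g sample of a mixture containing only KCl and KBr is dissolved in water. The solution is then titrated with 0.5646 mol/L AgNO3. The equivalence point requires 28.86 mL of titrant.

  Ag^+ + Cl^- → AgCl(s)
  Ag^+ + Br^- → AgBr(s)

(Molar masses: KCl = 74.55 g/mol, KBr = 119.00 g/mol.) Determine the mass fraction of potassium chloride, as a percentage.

n(AgNO3) = 0.02886 × 0.5646 = 0.01629 mol
Let x = n(KCl), y = n(KBr).
Titrant: 1x + 1y = 0.01629;  mass: 74.55x + 119.00y = 1.556
Solving, x = 8.617 × 10^-3 mol, y = 7.677 × 10^-3 mol
mass of KCl = 8.617 × 10^-3 × 74.55 = 0.6424 g
% KCl = 0.6424 / 1.556 × 100 = 41.29 %

41.29 %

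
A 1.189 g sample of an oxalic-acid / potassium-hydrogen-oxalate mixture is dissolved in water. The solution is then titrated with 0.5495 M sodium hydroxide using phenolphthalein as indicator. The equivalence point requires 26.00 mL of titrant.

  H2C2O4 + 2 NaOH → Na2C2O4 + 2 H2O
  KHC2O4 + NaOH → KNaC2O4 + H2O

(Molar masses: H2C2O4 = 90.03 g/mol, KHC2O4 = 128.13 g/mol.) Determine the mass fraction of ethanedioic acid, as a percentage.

29.23 %

n(NaOH) = 0.02600 × 0.5495 = 0.01429 mol
Let x = n(H2C2O4), y = n(KHC2O4).
Titrant: 2x + 1y = 0.01429;  mass: 90.03x + 128.13y = 1.189
Solving, x = 3.860 × 10^-3 mol, y = 6.568 × 10^-3 mol
mass of H2C2O4 = 3.860 × 10^-3 × 90.03 = 0.3475 g
% H2C2O4 = 0.3475 / 1.189 × 100 = 29.23 %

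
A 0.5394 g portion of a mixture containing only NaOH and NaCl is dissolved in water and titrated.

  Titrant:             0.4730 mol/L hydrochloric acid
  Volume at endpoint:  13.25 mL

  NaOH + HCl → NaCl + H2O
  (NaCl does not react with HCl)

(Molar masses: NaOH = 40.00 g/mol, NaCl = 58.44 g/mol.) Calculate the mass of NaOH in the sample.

0.2507 g

n(HCl) = 0.01325 × 0.4730 = 6.267 × 10^-3 mol
Let x = n(NaOH), y = n(NaCl).
Titrant: 1x = 6.267 × 10^-3;  mass: 40.00x + 58.44y = 0.5394
Solving, x = 6.267 × 10^-3 mol, y = 4.940 × 10^-3 mol
mass of NaOH = 6.267 × 10^-3 × 40.00 = 0.2507 g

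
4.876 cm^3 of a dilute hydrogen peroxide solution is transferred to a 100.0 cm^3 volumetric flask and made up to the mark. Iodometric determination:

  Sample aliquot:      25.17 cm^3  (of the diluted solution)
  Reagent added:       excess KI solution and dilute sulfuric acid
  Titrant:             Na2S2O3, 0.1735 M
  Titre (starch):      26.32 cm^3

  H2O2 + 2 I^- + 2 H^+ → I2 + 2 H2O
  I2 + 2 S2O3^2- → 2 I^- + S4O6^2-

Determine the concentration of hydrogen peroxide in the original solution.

1.860 M

n(S2O3^2-) = 0.02632 × 0.1735 = 4.567 × 10^-3 mol
n(I2) = n(S2O3^2-)/2 = 2.283 × 10^-3 mol
n(H2O2) in the aliquot = 2.283 × 10^-3 mol (1:1 ratio)
[H2O2]_dilute = 2.283 × 10^-3 / 0.02517 = 0.09071 mol/L
[H2O2]_original = 0.09071 × 100.0/4.876 = 1.860 mol/L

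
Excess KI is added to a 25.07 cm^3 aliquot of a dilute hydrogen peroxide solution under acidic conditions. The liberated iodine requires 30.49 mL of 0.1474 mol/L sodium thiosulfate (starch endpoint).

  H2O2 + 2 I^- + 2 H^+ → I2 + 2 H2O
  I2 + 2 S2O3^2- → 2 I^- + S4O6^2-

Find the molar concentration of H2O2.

n(S2O3^2-) = 0.03049 × 0.1474 = 4.494 × 10^-3 mol
n(I2) = n(S2O3^2-)/2 = 2.247 × 10^-3 mol
n(H2O2) in the aliquot = 2.247 × 10^-3 mol (1:1 ratio)
[H2O2] = 2.247 × 10^-3 / 0.02507 = 0.08963 mol/L

0.08963 mol/L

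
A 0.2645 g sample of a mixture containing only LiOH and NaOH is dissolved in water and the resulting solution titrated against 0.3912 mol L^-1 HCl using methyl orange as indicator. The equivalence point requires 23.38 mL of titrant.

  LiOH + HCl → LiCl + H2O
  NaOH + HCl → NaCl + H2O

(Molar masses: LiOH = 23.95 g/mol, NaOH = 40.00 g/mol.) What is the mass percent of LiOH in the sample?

57.18 %

n(HCl) = 0.02338 × 0.3912 = 9.146 × 10^-3 mol
Let x = n(LiOH), y = n(NaOH).
Titrant: 1x + 1y = 9.146 × 10^-3;  mass: 23.95x + 40.00y = 0.2645
Solving, x = 6.315 × 10^-3 mol, y = 2.832 × 10^-3 mol
mass of LiOH = 6.315 × 10^-3 × 23.95 = 0.1512 g
% LiOH = 0.1512 / 0.2645 × 100 = 57.18 %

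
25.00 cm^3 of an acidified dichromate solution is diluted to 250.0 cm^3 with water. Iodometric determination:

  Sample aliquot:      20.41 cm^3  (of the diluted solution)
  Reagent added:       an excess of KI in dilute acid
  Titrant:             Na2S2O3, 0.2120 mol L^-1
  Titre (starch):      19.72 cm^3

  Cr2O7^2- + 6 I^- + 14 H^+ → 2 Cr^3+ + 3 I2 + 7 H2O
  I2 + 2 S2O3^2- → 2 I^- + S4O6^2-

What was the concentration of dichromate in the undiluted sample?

0.3414 mol/L

n(S2O3^2-) = 0.01972 × 0.2120 = 4.181 × 10^-3 mol
n(I2) = n(S2O3^2-)/2 = 2.090 × 10^-3 mol
From the 1:3 ratio, n(Cr2O7^2-) in the aliquot = 1/3 × 2.090 × 10^-3 = 6.968 × 10^-4 mol
[Cr2O7^2-]_dilute = 6.968 × 10^-4 / 0.02041 = 0.03414 mol/L
[Cr2O7^2-]_original = 0.03414 × 250.0/25.00 = 0.3414 mol/L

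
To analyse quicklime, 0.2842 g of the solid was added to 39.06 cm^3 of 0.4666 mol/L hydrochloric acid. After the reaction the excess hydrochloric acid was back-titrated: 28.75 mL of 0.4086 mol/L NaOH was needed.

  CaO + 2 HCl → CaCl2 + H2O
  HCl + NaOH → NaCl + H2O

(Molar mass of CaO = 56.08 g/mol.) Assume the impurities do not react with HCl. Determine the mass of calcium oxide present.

0.1816 g

n(HCl) added = 0.03906 × 0.4666 = 0.01823 mol
n(NaOH) used in back-titration = 0.02875 × 0.4086 = 0.01175 mol
n(HCl) left over = 0.01175 mol (1:1 ratio)
n(HCl) consumed by analyte = 0.01823 − 0.01175 = 6.478 × 10^-3 mol
From the 1:2 ratio, n(CaO) = 1/2 × 6.478 × 10^-3 = 3.239 × 10^-3 mol
mass of CaO = 3.239 × 10^-3 × 56.08 = 0.1816 g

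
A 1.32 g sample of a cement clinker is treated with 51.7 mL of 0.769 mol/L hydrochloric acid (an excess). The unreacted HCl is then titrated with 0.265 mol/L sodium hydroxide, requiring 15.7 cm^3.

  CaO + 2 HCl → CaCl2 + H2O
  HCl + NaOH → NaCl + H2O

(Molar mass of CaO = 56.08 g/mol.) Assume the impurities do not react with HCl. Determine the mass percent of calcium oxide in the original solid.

n(HCl) added = 0.0517 × 0.769 = 0.0398 mol
n(NaOH) used in back-titration = 0.0157 × 0.265 = 4.16 × 10^-3 mol
n(HCl) left over = 4.16 × 10^-3 mol (1:1 ratio)
n(HCl) consumed by analyte = 0.0398 − 4.16 × 10^-3 = 0.0356 mol
From the 1:2 ratio, n(CaO) = 1/2 × 0.0356 = 0.0178 mol
mass of CaO = 0.0178 × 56.08 = 0.998 g
% CaO = 0.998 / 1.32 × 100 = 75.6 %

75.6 %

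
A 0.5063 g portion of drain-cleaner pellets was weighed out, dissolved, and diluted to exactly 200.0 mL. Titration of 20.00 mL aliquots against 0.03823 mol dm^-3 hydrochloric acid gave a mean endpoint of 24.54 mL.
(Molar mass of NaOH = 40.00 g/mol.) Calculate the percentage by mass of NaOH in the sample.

NaOH + HCl → NaCl + H2O
n(HCl) per titration = 0.02454 × 0.03823 = 9.382 × 10^-4 mol
n(NaOH) in each aliquot = 9.382 × 10^-4 mol (1:1 ratio)
n(NaOH) in the whole flask = 9.382 × 10^-4 × 200.0/20.00 = 9.382 × 10^-3 mol
mass of NaOH = 9.382 × 10^-3 × 40.00 = 0.3753 g
% NaOH = 0.3753 / 0.5063 × 100 = 74.12 %

74.12 %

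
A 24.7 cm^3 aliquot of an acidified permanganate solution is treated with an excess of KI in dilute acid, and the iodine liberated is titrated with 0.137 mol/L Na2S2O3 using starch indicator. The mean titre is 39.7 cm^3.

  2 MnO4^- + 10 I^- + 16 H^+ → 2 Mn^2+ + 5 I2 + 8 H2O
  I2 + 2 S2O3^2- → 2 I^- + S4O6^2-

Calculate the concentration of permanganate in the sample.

0.0440 mol/L

n(S2O3^2-) = 0.0397 × 0.137 = 5.44 × 10^-3 mol
n(I2) = n(S2O3^2-)/2 = 2.72 × 10^-3 mol
From the 2:5 ratio, n(MnO4^-) in the aliquot = 2/5 × 2.72 × 10^-3 = 1.09 × 10^-3 mol
[MnO4^-] = 1.09 × 10^-3 / 0.0247 = 0.0440 mol/L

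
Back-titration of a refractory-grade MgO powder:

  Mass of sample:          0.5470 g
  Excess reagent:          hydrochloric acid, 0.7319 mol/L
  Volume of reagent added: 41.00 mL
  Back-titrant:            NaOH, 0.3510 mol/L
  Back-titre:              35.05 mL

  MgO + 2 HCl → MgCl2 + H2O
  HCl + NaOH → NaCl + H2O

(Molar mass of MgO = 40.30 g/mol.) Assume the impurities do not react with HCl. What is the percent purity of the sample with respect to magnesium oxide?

n(HCl) added = 0.04100 × 0.7319 = 0.03001 mol
n(NaOH) used in back-titration = 0.03505 × 0.3510 = 0.01230 mol
n(HCl) left over = 0.01230 mol (1:1 ratio)
n(HCl) consumed by analyte = 0.03001 − 0.01230 = 0.01771 mol
From the 1:2 ratio, n(MgO) = 1/2 × 0.01771 = 8.853 × 10^-3 mol
mass of MgO = 8.853 × 10^-3 × 40.30 = 0.3568 g
% MgO = 0.3568 / 0.5470 × 100 = 65.22 %

65.22 %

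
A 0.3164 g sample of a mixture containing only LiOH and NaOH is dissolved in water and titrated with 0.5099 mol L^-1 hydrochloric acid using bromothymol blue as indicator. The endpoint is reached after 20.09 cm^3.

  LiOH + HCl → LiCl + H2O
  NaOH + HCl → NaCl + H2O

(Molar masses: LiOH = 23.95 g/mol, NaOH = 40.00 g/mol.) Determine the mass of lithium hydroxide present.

0.1393 g

n(HCl) = 0.02009 × 0.5099 = 0.01024 mol
Let x = n(LiOH), y = n(NaOH).
Titrant: 1x + 1y = 0.01024;  mass: 23.95x + 40.00y = 0.3164
Solving, x = 5.817 × 10^-3 mol, y = 4.427 × 10^-3 mol
mass of LiOH = 5.817 × 10^-3 × 23.95 = 0.1393 g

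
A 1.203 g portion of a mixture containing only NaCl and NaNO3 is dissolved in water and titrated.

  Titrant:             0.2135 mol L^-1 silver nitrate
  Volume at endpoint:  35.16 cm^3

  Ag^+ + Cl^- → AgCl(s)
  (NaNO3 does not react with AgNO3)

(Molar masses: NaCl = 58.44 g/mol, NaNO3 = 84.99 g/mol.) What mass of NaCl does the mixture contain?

0.4387 g

n(AgNO3) = 0.03516 × 0.2135 = 7.507 × 10^-3 mol
Let x = n(NaCl), y = n(NaNO3).
Titrant: 1x = 7.507 × 10^-3;  mass: 58.44x + 84.99y = 1.203
Solving, x = 7.507 × 10^-3 mol, y = 8.993 × 10^-3 mol
mass of NaCl = 7.507 × 10^-3 × 58.44 = 0.4387 g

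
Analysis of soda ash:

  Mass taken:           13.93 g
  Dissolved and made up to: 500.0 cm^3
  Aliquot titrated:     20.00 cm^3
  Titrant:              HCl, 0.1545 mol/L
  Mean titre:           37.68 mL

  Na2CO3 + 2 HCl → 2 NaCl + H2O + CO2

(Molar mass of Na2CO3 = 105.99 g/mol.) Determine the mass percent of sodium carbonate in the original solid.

55.37 %

n(HCl) per titration = 0.03768 × 0.1545 = 5.822 × 10^-3 mol
From the 1:2 ratio, n(Na2CO3) in each aliquot = 1/2 × 5.822 × 10^-3 = 2.911 × 10^-3 mol
n(Na2CO3) in the whole flask = 2.911 × 10^-3 × 500.0/20.00 = 0.07277 mol
mass of Na2CO3 = 0.07277 × 105.99 = 7.713 g
% Na2CO3 = 7.713 / 13.93 × 100 = 55.37 %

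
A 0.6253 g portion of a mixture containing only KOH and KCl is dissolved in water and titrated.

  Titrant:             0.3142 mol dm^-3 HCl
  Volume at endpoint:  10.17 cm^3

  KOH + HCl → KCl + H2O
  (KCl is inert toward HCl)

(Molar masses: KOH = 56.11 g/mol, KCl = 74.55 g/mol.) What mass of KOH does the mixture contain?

0.1793 g

n(HCl) = 0.01017 × 0.3142 = 3.195 × 10^-3 mol
Let x = n(KOH), y = n(KCl).
Titrant: 1x = 3.195 × 10^-3;  mass: 56.11x + 74.55y = 0.6253
Solving, x = 3.195 × 10^-3 mol, y = 5.983 × 10^-3 mol
mass of KOH = 3.195 × 10^-3 × 56.11 = 0.1793 g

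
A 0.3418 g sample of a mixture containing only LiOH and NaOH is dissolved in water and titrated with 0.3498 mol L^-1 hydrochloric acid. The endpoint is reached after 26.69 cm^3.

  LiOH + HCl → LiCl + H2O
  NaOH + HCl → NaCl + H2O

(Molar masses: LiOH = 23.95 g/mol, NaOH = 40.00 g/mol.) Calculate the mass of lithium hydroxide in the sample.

0.04722 g

n(HCl) = 0.02669 × 0.3498 = 9.336 × 10^-3 mol
Let x = n(LiOH), y = n(NaOH).
Titrant: 1x + 1y = 9.336 × 10^-3;  mass: 23.95x + 40.00y = 0.3418
Solving, x = 1.972 × 10^-3 mol, y = 7.364 × 10^-3 mol
mass of LiOH = 1.972 × 10^-3 × 23.95 = 0.04722 g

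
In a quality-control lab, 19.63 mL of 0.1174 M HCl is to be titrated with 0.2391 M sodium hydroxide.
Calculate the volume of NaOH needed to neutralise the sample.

9.638 mL

HCl + NaOH → NaCl + H2O
n(HCl) = 0.01963 L × 0.1174 mol/L = 2.305 × 10^-3 mol
n(NaOH) = 2.305 × 10^-3 mol (1:1 stoichiometry)
V(NaOH) = 2.305 × 10^-3 mol / 0.2391 mol/L = 0.009638 L = 9.638 mL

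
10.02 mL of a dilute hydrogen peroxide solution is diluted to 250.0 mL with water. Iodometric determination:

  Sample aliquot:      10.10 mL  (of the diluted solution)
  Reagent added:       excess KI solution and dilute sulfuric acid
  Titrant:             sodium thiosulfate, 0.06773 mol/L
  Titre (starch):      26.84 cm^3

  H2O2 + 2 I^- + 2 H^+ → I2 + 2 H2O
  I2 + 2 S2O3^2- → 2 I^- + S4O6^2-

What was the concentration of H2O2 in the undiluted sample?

n(S2O3^2-) = 0.02684 × 0.06773 = 1.818 × 10^-3 mol
n(I2) = n(S2O3^2-)/2 = 9.089 × 10^-4 mol
n(H2O2) in the aliquot = 9.089 × 10^-4 mol (1:1 ratio)
[H2O2]_dilute = 9.089 × 10^-4 / 0.01010 = 0.08999 mol/L
[H2O2]_original = 0.08999 × 250.0/10.02 = 2.245 mol/L

2.245 mol/L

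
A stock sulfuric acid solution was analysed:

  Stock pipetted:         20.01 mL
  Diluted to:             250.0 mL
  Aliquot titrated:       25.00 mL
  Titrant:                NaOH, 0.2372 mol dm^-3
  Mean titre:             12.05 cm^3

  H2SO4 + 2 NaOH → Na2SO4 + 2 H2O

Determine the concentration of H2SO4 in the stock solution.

0.7142 mol/L

n(NaOH) = 0.01205 × 0.2372 = 2.858 × 10^-3 mol
From the 1:2 ratio, n(H2SO4) in the aliquot = 1/2 × 2.858 × 10^-3 = 1.429 × 10^-3 mol
[H2SO4]_dilute = 1.429 × 10^-3 / 0.02500 = 0.05717 mol/L
Dilution factor = 250.0 / 20.01 = 12.49
[H2SO4]_stock = 0.05717 × 12.49 = 0.7142 mol/L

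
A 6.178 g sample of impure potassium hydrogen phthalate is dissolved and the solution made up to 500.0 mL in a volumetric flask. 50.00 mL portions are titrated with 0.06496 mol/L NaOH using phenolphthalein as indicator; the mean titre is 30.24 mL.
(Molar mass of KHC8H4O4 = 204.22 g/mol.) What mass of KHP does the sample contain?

4.012 g

KHC8H4O4 + NaOH → KNaC8H4O4 + H2O
n(NaOH) per titration = 0.03024 × 0.06496 = 1.964 × 10^-3 mol
n(KHC8H4O4) in each aliquot = 1.964 × 10^-3 mol (1:1 ratio)
n(KHC8H4O4) in the whole flask = 1.964 × 10^-3 × 500.0/50.00 = 0.01964 mol
mass of KHC8H4O4 = 0.01964 × 204.22 = 4.012 g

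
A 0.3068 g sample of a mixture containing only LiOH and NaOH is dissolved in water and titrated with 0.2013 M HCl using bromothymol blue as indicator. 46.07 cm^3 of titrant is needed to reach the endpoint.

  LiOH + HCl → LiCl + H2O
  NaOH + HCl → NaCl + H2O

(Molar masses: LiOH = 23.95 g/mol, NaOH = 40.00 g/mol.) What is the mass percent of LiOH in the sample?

31.20 %

n(HCl) = 0.04607 × 0.2013 = 9.274 × 10^-3 mol
Let x = n(LiOH), y = n(NaOH).
Titrant: 1x + 1y = 9.274 × 10^-3;  mass: 23.95x + 40.00y = 0.3068
Solving, x = 3.997 × 10^-3 mol, y = 5.277 × 10^-3 mol
mass of LiOH = 3.997 × 10^-3 × 23.95 = 0.09573 g
% LiOH = 0.09573 / 0.3068 × 100 = 31.20 %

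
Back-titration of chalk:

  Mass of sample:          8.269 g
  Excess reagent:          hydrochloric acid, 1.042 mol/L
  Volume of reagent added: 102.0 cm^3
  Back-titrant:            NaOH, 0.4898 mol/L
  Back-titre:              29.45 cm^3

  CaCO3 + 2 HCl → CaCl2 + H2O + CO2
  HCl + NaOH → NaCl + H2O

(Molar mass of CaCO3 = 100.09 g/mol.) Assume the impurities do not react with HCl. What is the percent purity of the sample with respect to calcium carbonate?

55.59 %

n(HCl) added = 0.1020 × 1.042 = 0.1063 mol
n(NaOH) used in back-titration = 0.02945 × 0.4898 = 0.01442 mol
n(HCl) left over = 0.01442 mol (1:1 ratio)
n(HCl) consumed by analyte = 0.1063 − 0.01442 = 0.09186 mol
From the 1:2 ratio, n(CaCO3) = 1/2 × 0.09186 = 0.04593 mol
mass of CaCO3 = 0.04593 × 100.09 = 4.597 g
% CaCO3 = 4.597 / 8.269 × 100 = 55.59 %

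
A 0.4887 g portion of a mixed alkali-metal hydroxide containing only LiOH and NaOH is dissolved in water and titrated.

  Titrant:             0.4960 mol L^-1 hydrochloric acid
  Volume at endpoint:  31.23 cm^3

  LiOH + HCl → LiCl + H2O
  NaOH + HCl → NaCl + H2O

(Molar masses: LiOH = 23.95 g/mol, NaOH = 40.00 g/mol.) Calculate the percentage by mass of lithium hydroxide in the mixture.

n(HCl) = 0.03123 × 0.4960 = 0.01549 mol
Let x = n(LiOH), y = n(NaOH).
Titrant: 1x + 1y = 0.01549;  mass: 23.95x + 40.00y = 0.4887
Solving, x = 8.156 × 10^-3 mol, y = 7.334 × 10^-3 mol
mass of LiOH = 8.156 × 10^-3 × 23.95 = 0.1953 g
% LiOH = 0.1953 / 0.4887 × 100 = 39.97 %

39.97 %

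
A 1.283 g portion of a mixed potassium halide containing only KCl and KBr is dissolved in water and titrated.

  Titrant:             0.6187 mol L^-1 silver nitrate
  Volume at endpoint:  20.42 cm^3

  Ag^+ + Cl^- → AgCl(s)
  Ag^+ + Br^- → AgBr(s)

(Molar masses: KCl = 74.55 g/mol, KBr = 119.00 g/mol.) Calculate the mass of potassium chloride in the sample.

n(AgNO3) = 0.02042 × 0.6187 = 0.01263 mol
Let x = n(KCl), y = n(KBr).
Titrant: 1x + 1y = 0.01263;  mass: 74.55x + 119.00y = 1.283
Solving, x = 4.959 × 10^-3 mol, y = 7.675 × 10^-3 mol
mass of KCl = 4.959 × 10^-3 × 74.55 = 0.3697 g

0.3697 g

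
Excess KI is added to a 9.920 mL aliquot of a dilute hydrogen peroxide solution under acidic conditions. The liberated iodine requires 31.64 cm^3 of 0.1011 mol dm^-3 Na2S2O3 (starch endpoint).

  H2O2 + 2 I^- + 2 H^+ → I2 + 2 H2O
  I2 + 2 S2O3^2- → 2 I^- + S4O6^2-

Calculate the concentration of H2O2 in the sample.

0.1612 mol/L

n(S2O3^2-) = 0.03164 × 0.1011 = 3.199 × 10^-3 mol
n(I2) = n(S2O3^2-)/2 = 1.599 × 10^-3 mol
n(H2O2) in the aliquot = 1.599 × 10^-3 mol (1:1 ratio)
[H2O2] = 1.599 × 10^-3 / 0.009920 = 0.1612 mol/L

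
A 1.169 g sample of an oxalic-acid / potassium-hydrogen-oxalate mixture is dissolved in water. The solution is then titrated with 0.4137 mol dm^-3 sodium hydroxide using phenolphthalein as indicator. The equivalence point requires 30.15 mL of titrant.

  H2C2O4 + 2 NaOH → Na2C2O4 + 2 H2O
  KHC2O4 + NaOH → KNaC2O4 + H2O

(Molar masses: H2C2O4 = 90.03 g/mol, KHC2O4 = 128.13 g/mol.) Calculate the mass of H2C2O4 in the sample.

n(NaOH) = 0.03015 × 0.4137 = 0.01247 mol
Let x = n(H2C2O4), y = n(KHC2O4).
Titrant: 2x + 1y = 0.01247;  mass: 90.03x + 128.13y = 1.169
Solving, x = 2.582 × 10^-3 mol, y = 7.309 × 10^-3 mol
mass of H2C2O4 = 2.582 × 10^-3 × 90.03 = 0.2324 g

0.2324 g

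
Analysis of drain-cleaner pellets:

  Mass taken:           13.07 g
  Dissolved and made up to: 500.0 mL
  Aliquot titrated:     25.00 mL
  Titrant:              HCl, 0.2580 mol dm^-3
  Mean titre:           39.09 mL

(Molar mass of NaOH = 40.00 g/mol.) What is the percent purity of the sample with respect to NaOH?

NaOH + HCl → NaCl + H2O
n(HCl) per titration = 0.03909 × 0.2580 = 0.01009 mol
n(NaOH) in each aliquot = 0.01009 mol (1:1 ratio)
n(NaOH) in the whole flask = 0.01009 × 500.0/25.00 = 0.2017 mol
mass of NaOH = 0.2017 × 40.00 = 8.068 g
% NaOH = 8.068 / 13.07 × 100 = 61.73 %

61.73 %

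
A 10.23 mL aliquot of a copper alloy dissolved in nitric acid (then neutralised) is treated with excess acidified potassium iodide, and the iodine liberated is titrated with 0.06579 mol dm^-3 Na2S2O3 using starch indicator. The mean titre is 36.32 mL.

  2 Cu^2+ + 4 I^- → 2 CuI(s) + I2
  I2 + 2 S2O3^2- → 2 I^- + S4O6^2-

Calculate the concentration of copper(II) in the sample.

0.2336 mol/L

n(S2O3^2-) = 0.03632 × 0.06579 = 2.389 × 10^-3 mol
n(I2) = n(S2O3^2-)/2 = 1.195 × 10^-3 mol
From the 2:1 ratio, n(Cu2+) in the aliquot = 2/1 × 1.195 × 10^-3 = 2.389 × 10^-3 mol
[Cu2+] = 2.389 × 10^-3 / 0.01023 = 0.2336 mol/L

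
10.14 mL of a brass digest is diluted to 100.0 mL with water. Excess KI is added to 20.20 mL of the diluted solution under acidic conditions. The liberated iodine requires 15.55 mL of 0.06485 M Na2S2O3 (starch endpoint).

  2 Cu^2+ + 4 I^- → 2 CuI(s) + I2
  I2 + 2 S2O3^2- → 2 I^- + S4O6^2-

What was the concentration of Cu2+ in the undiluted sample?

n(S2O3^2-) = 0.01555 × 0.06485 = 1.008 × 10^-3 mol
n(I2) = n(S2O3^2-)/2 = 5.042 × 10^-4 mol
From the 2:1 ratio, n(Cu2+) in the aliquot = 2/1 × 5.042 × 10^-4 = 1.008 × 10^-3 mol
[Cu2+]_dilute = 1.008 × 10^-3 / 0.02020 = 0.04992 mol/L
[Cu2+]_original = 0.04992 × 100.0/10.14 = 0.4923 mol/L

0.4923 M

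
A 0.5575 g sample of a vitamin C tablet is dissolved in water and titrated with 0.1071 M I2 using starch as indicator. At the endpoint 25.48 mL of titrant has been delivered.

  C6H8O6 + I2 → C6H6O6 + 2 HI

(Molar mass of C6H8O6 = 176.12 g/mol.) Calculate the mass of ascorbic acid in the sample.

n(I2) = 0.02548 L × 0.1071 mol/L = 2.729 × 10^-3 mol
n(C6H8O6) = 2.729 × 10^-3 mol (1:1 ratio)
mass of C6H8O6 = 2.729 × 10^-3 × 176.12 g/mol = 0.4806 g

0.4806 g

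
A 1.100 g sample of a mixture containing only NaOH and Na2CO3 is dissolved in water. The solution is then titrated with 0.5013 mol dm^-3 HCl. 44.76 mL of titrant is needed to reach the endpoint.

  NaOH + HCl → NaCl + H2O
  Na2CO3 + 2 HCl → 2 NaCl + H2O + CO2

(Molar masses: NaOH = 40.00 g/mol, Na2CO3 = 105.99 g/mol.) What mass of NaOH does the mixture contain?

n(HCl) = 0.04476 × 0.5013 = 0.02244 mol
Let x = n(NaOH), y = n(Na2CO3).
Titrant: 1x + 2y = 0.02244;  mass: 40.00x + 105.99y = 1.100
Solving, x = 6.857 × 10^-3 mol, y = 7.790 × 10^-3 mol
mass of NaOH = 6.857 × 10^-3 × 40.00 = 0.2743 g

0.2743 g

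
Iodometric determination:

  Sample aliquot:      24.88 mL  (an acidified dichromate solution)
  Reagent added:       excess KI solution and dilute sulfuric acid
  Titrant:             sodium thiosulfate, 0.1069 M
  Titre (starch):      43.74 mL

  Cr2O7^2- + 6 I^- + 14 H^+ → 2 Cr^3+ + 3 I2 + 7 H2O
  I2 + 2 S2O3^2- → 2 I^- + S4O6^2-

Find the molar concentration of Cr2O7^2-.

n(S2O3^2-) = 0.04374 × 0.1069 = 4.676 × 10^-3 mol
n(I2) = n(S2O3^2-)/2 = 2.338 × 10^-3 mol
From the 1:3 ratio, n(Cr2O7^2-) in the aliquot = 1/3 × 2.338 × 10^-3 = 7.793 × 10^-4 mol
[Cr2O7^2-] = 7.793 × 10^-4 / 0.02488 = 0.03132 mol/L

0.03132 M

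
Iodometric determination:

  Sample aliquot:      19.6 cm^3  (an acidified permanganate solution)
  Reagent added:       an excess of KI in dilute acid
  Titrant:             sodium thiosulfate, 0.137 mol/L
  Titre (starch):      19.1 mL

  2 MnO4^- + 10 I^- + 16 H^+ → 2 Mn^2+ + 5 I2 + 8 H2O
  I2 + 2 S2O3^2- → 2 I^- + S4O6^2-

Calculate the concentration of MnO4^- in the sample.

n(S2O3^2-) = 0.0191 × 0.137 = 2.62 × 10^-3 mol
n(I2) = n(S2O3^2-)/2 = 1.31 × 10^-3 mol
From the 2:5 ratio, n(MnO4^-) in the aliquot = 2/5 × 1.31 × 10^-3 = 5.23 × 10^-4 mol
[MnO4^-] = 5.23 × 10^-4 / 0.0196 = 0.0267 mol/L

0.0267 mol/L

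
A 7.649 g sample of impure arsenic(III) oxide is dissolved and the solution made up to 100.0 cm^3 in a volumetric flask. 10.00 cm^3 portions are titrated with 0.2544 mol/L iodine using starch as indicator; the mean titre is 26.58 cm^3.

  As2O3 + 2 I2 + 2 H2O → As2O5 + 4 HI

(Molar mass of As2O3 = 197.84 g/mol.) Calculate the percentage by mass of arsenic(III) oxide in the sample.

87.45 %

n(I2) per titration = 0.02658 × 0.2544 = 6.762 × 10^-3 mol
From the 1:2 ratio, n(As2O3) in each aliquot = 1/2 × 6.762 × 10^-3 = 3.381 × 10^-3 mol
n(As2O3) in the whole flask = 3.381 × 10^-3 × 100.0/10.00 = 0.03381 mol
mass of As2O3 = 0.03381 × 197.84 = 6.689 g
% As2O3 = 6.689 / 7.649 × 100 = 87.45 %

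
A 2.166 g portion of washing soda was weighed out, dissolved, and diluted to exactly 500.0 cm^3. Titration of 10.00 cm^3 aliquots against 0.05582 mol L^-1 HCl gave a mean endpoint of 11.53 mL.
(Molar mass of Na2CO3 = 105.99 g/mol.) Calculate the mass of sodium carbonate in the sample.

Na2CO3 + 2 HCl → 2 NaCl + H2O + CO2
n(HCl) per titration = 0.01153 × 0.05582 = 6.436 × 10^-4 mol
From the 1:2 ratio, n(Na2CO3) in each aliquot = 1/2 × 6.436 × 10^-4 = 3.218 × 10^-4 mol
n(Na2CO3) in the whole flask = 3.218 × 10^-4 × 500.0/10.00 = 0.01609 mol
mass of Na2CO3 = 0.01609 × 105.99 = 1.705 g

1.705 g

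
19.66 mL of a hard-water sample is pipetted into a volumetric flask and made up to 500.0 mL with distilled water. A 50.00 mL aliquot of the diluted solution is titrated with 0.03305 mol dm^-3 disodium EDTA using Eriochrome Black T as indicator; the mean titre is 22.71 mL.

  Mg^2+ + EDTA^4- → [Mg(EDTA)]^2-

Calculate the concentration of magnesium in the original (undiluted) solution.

0.3818 mol/L

n(EDTA) = 0.02271 × 0.03305 = 7.506 × 10^-4 mol
n(Mg2+) in the aliquot = 7.506 × 10^-4 mol (1:1 ratio)
[Mg2+]_dilute = 7.506 × 10^-4 / 0.05000 = 0.01501 mol/L
Dilution factor = 500.0 / 19.66 = 25.43
[Mg2+]_stock = 0.01501 × 25.43 = 0.3818 mol/L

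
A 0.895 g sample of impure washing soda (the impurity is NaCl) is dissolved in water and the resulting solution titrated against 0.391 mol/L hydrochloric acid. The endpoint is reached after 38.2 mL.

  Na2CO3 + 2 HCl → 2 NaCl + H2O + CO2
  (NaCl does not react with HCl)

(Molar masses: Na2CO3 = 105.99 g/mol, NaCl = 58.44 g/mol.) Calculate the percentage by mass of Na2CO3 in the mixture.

88.4 %

n(HCl) = 0.0382 × 0.391 = 0.0149 mol
Let x = n(Na2CO3), y = n(NaCl).
Titrant: 2x = 0.0149;  mass: 105.99x + 58.44y = 0.895
Solving, x = 7.47 × 10^-3 mol, y = 1.77 × 10^-3 mol
mass of Na2CO3 = 7.47 × 10^-3 × 105.99 = 0.792 g
% Na2CO3 = 0.792 / 0.895 × 100 = 88.4 %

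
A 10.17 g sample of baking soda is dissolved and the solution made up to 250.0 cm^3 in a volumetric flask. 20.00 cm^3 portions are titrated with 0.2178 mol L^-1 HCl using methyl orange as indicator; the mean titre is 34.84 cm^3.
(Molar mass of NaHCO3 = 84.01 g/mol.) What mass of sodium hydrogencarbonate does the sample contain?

NaHCO3 + HCl → NaCl + H2O + CO2
n(HCl) per titration = 0.03484 × 0.2178 = 7.588 × 10^-3 mol
n(NaHCO3) in each aliquot = 7.588 × 10^-3 mol (1:1 ratio)
n(NaHCO3) in the whole flask = 7.588 × 10^-3 × 250.0/20.00 = 0.09485 mol
mass of NaHCO3 = 0.09485 × 84.01 = 7.969 g

7.969 g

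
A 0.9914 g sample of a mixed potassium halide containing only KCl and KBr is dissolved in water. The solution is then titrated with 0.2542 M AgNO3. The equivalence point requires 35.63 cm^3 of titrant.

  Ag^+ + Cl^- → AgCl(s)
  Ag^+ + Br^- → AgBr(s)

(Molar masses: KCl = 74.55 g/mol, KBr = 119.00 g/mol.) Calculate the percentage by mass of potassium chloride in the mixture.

14.62 %

n(AgNO3) = 0.03563 × 0.2542 = 9.057 × 10^-3 mol
Let x = n(KCl), y = n(KBr).
Titrant: 1x + 1y = 9.057 × 10^-3;  mass: 74.55x + 119.00y = 0.9914
Solving, x = 1.944 × 10^-3 mol, y = 7.113 × 10^-3 mol
mass of KCl = 1.944 × 10^-3 × 74.55 = 0.1449 g
% KCl = 0.1449 / 0.9914 × 100 = 14.62 %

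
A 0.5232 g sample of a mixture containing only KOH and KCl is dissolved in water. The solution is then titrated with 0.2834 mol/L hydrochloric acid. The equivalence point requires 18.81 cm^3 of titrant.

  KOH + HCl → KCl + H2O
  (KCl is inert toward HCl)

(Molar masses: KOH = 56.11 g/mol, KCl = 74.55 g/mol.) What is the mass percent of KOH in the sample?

57.17 %

n(HCl) = 0.01881 × 0.2834 = 5.331 × 10^-3 mol
Let x = n(KOH), y = n(KCl).
Titrant: 1x = 5.331 × 10^-3;  mass: 56.11x + 74.55y = 0.5232
Solving, x = 5.331 × 10^-3 mol, y = 3.006 × 10^-3 mol
mass of KOH = 5.331 × 10^-3 × 56.11 = 0.2991 g
% KOH = 0.2991 / 0.5232 × 100 = 57.17 %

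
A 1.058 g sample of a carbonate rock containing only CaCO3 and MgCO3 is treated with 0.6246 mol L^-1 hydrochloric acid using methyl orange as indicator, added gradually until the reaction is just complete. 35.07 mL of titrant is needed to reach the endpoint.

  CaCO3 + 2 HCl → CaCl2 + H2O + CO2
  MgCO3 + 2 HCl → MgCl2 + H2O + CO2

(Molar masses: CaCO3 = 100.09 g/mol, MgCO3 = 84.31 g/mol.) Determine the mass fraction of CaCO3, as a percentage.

80.70 %

n(HCl) = 0.03507 × 0.6246 = 0.02190 mol
Let x = n(CaCO3), y = n(MgCO3).
Titrant: 2x + 2y = 0.02190;  mass: 100.09x + 84.31y = 1.058
Solving, x = 8.530 × 10^-3 mol, y = 2.422 × 10^-3 mol
mass of CaCO3 = 8.530 × 10^-3 × 100.09 = 0.8538 g
% CaCO3 = 0.8538 / 1.058 × 100 = 80.70 %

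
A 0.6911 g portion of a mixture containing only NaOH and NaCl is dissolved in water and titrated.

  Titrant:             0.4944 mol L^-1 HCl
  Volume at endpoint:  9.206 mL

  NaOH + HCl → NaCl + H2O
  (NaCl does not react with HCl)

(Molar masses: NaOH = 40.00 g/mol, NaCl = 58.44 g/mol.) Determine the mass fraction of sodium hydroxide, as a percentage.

n(HCl) = 0.009206 × 0.4944 = 4.551 × 10^-3 mol
Let x = n(NaOH), y = n(NaCl).
Titrant: 1x = 4.551 × 10^-3;  mass: 40.00x + 58.44y = 0.6911
Solving, x = 4.551 × 10^-3 mol, y = 8.711 × 10^-3 mol
mass of NaOH = 4.551 × 10^-3 × 40.00 = 0.1821 g
% NaOH = 0.1821 / 0.6911 × 100 = 26.34 %

26.34 %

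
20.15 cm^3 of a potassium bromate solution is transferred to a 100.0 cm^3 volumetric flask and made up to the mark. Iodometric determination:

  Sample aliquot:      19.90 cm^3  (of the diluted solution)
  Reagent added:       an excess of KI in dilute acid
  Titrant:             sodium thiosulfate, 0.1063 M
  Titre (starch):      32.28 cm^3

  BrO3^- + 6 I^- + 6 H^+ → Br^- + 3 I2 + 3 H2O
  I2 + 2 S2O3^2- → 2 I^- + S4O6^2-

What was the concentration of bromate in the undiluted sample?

0.1426 M

n(S2O3^2-) = 0.03228 × 0.1063 = 3.431 × 10^-3 mol
n(I2) = n(S2O3^2-)/2 = 1.716 × 10^-3 mol
From the 1:3 ratio, n(BrO3^-) in the aliquot = 1/3 × 1.716 × 10^-3 = 5.719 × 10^-4 mol
[BrO3^-]_dilute = 5.719 × 10^-4 / 0.01990 = 0.02874 mol/L
[BrO3^-]_original = 0.02874 × 100.0/20.15 = 0.1426 mol/L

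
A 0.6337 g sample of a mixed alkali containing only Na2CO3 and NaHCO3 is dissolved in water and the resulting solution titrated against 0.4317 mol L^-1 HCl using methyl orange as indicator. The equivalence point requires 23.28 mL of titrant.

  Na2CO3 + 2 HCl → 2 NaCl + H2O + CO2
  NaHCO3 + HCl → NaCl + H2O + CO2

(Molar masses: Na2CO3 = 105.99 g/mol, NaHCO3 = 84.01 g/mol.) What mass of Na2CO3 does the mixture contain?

n(HCl) = 0.02328 × 0.4317 = 0.01005 mol
Let x = n(Na2CO3), y = n(NaHCO3).
Titrant: 2x + 1y = 0.01005;  mass: 105.99x + 84.01y = 0.6337
Solving, x = 3.395 × 10^-3 mol, y = 3.260 × 10^-3 mol
mass of Na2CO3 = 3.395 × 10^-3 × 105.99 = 0.3598 g

0.3598 g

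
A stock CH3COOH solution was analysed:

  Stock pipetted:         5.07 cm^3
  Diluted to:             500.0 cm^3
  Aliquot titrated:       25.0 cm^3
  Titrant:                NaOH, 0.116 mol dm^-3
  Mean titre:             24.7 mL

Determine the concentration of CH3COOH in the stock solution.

CH3COOH + NaOH → CH3COONa + H2O
n(NaOH) = 0.0247 × 0.116 = 2.87 × 10^-3 mol
n(CH3COOH) in the aliquot = 2.87 × 10^-3 mol (1:1 ratio)
[CH3COOH]_dilute = 2.87 × 10^-3 / 0.0250 = 0.115 mol/L
Dilution factor = 500.0 / 5.07 = 98.62
[CH3COOH]_stock = 0.115 × 98.62 = 11.3 mol/L

11.3 mol/L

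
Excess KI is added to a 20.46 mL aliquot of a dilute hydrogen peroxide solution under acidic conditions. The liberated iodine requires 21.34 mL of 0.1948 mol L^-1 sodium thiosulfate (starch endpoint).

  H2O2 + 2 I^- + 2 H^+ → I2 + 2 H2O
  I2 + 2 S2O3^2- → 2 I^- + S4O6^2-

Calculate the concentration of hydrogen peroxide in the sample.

n(S2O3^2-) = 0.02134 × 0.1948 = 4.157 × 10^-3 mol
n(I2) = n(S2O3^2-)/2 = 2.079 × 10^-3 mol
n(H2O2) in the aliquot = 2.079 × 10^-3 mol (1:1 ratio)
[H2O2] = 2.079 × 10^-3 / 0.02046 = 0.1016 mol/L

0.1016 mol/L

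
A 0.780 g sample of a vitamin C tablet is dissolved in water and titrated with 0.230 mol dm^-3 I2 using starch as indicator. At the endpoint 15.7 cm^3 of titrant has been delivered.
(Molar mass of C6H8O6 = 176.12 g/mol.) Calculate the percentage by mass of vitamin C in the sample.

81.5 %

C6H8O6 + I2 → C6H6O6 + 2 HI
n(I2) = 0.0157 L × 0.230 mol/L = 3.61 × 10^-3 mol
n(C6H8O6) = 3.61 × 10^-3 mol (1:1 ratio)
mass of C6H8O6 = 3.61 × 10^-3 × 176.12 g/mol = 0.636 g
% C6H8O6 = 0.636 / 0.780 × 100 = 81.5 %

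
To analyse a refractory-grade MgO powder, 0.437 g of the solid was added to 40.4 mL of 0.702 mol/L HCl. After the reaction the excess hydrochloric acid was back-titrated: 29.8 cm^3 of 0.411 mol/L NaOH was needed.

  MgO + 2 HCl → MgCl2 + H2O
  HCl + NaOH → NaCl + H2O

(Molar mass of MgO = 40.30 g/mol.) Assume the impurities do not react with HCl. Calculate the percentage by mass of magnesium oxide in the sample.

74.3 %

n(HCl) added = 0.0404 × 0.702 = 0.0284 mol
n(NaOH) used in back-titration = 0.0298 × 0.411 = 0.0122 mol
n(HCl) left over = 0.0122 mol (1:1 ratio)
n(HCl) consumed by analyte = 0.0284 − 0.0122 = 0.0161 mol
From the 1:2 ratio, n(MgO) = 1/2 × 0.0161 = 8.06 × 10^-3 mol
mass of MgO = 8.06 × 10^-3 × 40.30 = 0.325 g
% MgO = 0.325 / 0.437 × 100 = 74.3 %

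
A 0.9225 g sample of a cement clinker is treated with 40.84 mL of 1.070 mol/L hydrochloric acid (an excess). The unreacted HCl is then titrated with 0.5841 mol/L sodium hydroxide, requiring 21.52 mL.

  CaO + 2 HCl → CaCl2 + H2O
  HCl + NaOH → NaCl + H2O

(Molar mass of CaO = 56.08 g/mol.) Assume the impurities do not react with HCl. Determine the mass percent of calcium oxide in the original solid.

94.62 %

n(HCl) added = 0.04084 × 1.070 = 0.04370 mol
n(NaOH) used in back-titration = 0.02152 × 0.5841 = 0.01257 mol
n(HCl) left over = 0.01257 mol (1:1 ratio)
n(HCl) consumed by analyte = 0.04370 − 0.01257 = 0.03113 mol
From the 1:2 ratio, n(CaO) = 1/2 × 0.03113 = 0.01556 mol
mass of CaO = 0.01556 × 56.08 = 0.8729 g
% CaO = 0.8729 / 0.9225 × 100 = 94.62 %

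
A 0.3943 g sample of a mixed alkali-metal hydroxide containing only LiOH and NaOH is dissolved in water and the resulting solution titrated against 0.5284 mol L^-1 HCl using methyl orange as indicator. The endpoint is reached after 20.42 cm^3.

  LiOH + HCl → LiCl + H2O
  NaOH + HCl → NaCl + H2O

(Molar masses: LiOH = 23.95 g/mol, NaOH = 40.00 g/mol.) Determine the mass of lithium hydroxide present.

n(HCl) = 0.02042 × 0.5284 = 0.01079 mol
Let x = n(LiOH), y = n(NaOH).
Titrant: 1x + 1y = 0.01079;  mass: 23.95x + 40.00y = 0.3943
Solving, x = 2.324 × 10^-3 mol, y = 8.466 × 10^-3 mol
mass of LiOH = 2.324 × 10^-3 × 23.95 = 0.05566 g

0.05566 g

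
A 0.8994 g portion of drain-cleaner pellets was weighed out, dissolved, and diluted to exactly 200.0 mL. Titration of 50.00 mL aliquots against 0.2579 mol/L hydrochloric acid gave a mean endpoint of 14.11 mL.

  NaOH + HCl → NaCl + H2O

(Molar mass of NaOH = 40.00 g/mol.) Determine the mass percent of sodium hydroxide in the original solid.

n(HCl) per titration = 0.01411 × 0.2579 = 3.639 × 10^-3 mol
n(NaOH) in each aliquot = 3.639 × 10^-3 mol (1:1 ratio)
n(NaOH) in the whole flask = 3.639 × 10^-3 × 200.0/50.00 = 0.01456 mol
mass of NaOH = 0.01456 × 40.00 = 0.5822 g
% NaOH = 0.5822 / 0.8994 × 100 = 64.74 %

64.74 %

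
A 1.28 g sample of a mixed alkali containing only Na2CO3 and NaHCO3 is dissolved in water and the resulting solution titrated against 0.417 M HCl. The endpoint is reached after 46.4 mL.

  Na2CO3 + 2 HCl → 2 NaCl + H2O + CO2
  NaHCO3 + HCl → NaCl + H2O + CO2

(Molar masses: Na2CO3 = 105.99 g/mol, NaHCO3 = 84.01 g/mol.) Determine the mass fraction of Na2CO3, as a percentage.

n(HCl) = 0.0464 × 0.417 = 0.0193 mol
Let x = n(Na2CO3), y = n(NaHCO3).
Titrant: 2x + 1y = 0.0193;  mass: 105.99x + 84.01y = 1.28
Solving, x = 5.57 × 10^-3 mol, y = 8.21 × 10^-3 mol
mass of Na2CO3 = 5.57 × 10^-3 × 105.99 = 0.590 g
% Na2CO3 = 0.590 / 1.28 × 100 = 46.1 %

46.1 %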